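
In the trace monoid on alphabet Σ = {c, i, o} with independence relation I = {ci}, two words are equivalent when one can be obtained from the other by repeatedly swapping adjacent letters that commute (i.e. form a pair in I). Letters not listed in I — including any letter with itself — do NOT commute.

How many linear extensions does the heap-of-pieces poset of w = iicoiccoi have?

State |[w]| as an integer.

0(i) covers ∅
1(i) covers 0:i
2(c) covers ∅
3(o) covers 1:i, 2:c
4(i) covers 3:o
5(c) covers 3:o
6(c) covers 5:c
7(o) covers 4:i, 6:c
8(i) covers 7:o
floor of heap: 0:i, 2:c
completions by unplaced set U, small U first (add the entries for U minus each lowest piece of U):
  |U|=1: {8}:1
  |U|=2: {7,8}:1
  |U|=3: {4,7,8}:1  {6,7,8}:1
  |U|=4: {4,6,7,8}:2  {5,6,7,8}:1
  |U|=5: {4,5,6,7,8}:3
  |U|=6: {3,4,5,6,7,8}:3
  |U|=7: {1,3,4,5,6,7,8}:3  {2,3,4,5,6,7,8}:3
  start at 0(i): 6
  start at 2(c): 3
sum over floor = 9

9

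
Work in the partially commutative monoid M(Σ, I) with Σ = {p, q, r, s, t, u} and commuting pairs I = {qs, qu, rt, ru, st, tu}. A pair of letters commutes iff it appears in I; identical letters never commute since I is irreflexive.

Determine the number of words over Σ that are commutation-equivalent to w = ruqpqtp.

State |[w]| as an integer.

3

drop 0:r onto floor
drop 1:u onto floor
drop 2:q onto {0:r}
drop 3:p onto {1:u, 2:q}
drop 4:q onto {3:p}
drop 5:t onto {4:q}
drop 6:p onto {5:t}
ground layer = {0:r, 1:u}
drop-orders for the pieces not yet dropped (sum over which currently-grounded one goes next):
  1 to go: {6} 1
  2 to go: {5,6} 1
  3 to go: {4,5,6} 1
  4 to go: {3,4,5,6} 1
  5 to go: {1,3,4,5,6} 1  {2,3,4,5,6} 1
  if 0:r drops first: 2 orders
  if 1:u drops first: 1 orders
heap linearizations: 3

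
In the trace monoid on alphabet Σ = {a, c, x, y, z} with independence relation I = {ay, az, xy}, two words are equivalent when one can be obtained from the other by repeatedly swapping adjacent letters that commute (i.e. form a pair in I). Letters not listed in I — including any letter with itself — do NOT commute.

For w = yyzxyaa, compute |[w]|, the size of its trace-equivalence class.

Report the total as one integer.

piece 0:y — minimal
piece 1:y rests on {0:y}
piece 2:z rests on {1:y}
piece 3:x rests on {2:z}
piece 4:y rests on {2:z}
piece 5:a rests on {3:x}
piece 6:a rests on {5:a}
minimal pieces: {0:y}
ways to finish when only these pieces remain (= sum over removing one remaining piece with nothing left below it):
  1 left: {4}→1  {6}→1
  2 left: {4,6}→2  {5,6}→1
  3 left: {3,5,6}→1  {4,5,6}→3
  4 left: {3,4,5,6}→4
  5 left: {2,3,4,5,6}→4
  placing 0:y first → 4 extensions

4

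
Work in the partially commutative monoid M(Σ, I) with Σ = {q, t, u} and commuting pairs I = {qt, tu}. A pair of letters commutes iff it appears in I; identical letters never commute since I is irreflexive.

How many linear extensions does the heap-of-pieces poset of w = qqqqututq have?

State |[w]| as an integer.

36

drop 0:q onto floor
drop 1:q onto {0:q}
drop 2:q onto {1:q}
drop 3:q onto {2:q}
drop 4:u onto {3:q}
drop 5:t onto floor
drop 6:u onto {4:u}
drop 7:t onto {5:t}
drop 8:q onto {6:u}
ground layer = {0:q, 5:t}
drop-orders for the pieces not yet dropped (sum over which currently-grounded one goes next):
  1 to go: {7} 1  {8} 1
  2 to go: {5,7} 1  {6,8} 1  {7,8} 2
  3 to go: {4,6,8} 1  {5,7,8} 3  {6,7,8} 3
  4 to go: {3,4,6,8} 1  {4,6,7,8} 4  {5,6,7,8} 6
  5 to go: {2,3,4,6,8} 1  {3,4,6,7,8} 5  {4,5,6,7,8} 10
  6 to go: {1,2,3,4,6,8} 1  {2,3,4,6,7,8} 6  {3,4,5,6,7,8} 15
  7 to go: {0,1,2,3,4,6,8} 1  {1,2,3,4,6,7,8} 7  {2,3,4,5,6,7,8} 21
  if 0:q drops first: 28 orders
  if 5:t drops first: 8 orders
heap linearizations: 36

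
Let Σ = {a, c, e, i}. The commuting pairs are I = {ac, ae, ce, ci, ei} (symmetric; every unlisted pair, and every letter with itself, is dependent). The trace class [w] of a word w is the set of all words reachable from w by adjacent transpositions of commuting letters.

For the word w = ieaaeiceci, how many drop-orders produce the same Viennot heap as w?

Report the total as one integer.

#0=i has no predecessor
#1=e has no predecessor
#2=a depends on [0:i]
#3=a depends on [2:a]
#4=e depends on [1:e]
#5=i depends on [3:a]
#6=c has no predecessor
#7=e depends on [4:e]
#8=c depends on [6:c]
#9=i depends on [5:i]
sources: [0:i, 1:e, 6:c]
N(rest) = Σ N(rest − s) over sources s of rest; N(one piece) = 1:
  size 1 → [7]=1  [8]=1  [9]=1
  size 2 → [4,7]=1  [5,9]=1  [6,8]=1  [7,8]=2  [7,9]=2  [8,9]=2
  size 3 → [1,4,7]=1  [3,5,9]=1  [4,7,8]=3  [4,7,9]=3  [5,7,9]=3  [5,8,9]=3  [6,7,8]=3  [6,8,9]=3  [7,8,9]=6
  size 4 → [1,4,7,8]=4  [1,4,7,9]=4  [2,3,5,9]=1  [3,5,7,9]=4  [3,5,8,9]=4  [4,5,7,9]=6  [4,6,7,8]=6  [4,7,8,9]=12  [5,6,8,9]=6  [5,7,8,9]=12  [6,7,8,9]=12
  size 5 → [0,2,3,5,9]=1  [1,4,5,7,9]=10  [1,4,6,7,8]=10  [1,4,7,8,9]=20  [2,3,5,7,9]=5  [2,3,5,8,9]=5  [3,4,5,7,9]=10  [3,5,6,8,9]=10  [3,5,7,8,9]=20  [4,5,7,8,9]=30  [4,6,7,8,9]=30  [5,6,7,8,9]=30
  size 6 → [0,2,3,5,7,9]=6  [0,2,3,5,8,9]=6  [1,3,4,5,7,9]=20  [1,4,5,7,8,9]=60  [1,4,6,7,8,9]=60  [2,3,4,5,7,9]=15  [2,3,5,6,8,9]=15  [2,3,5,7,8,9]=30  [3,4,5,7,8,9]=60  [3,5,6,7,8,9]=60  [4,5,6,7,8,9]=90
  size 7 → [0,2,3,4,5,7,9]=21  [0,2,3,5,6,8,9]=21  [0,2,3,5,7,8,9]=42  [1,2,3,4,5,7,9]=35  [1,3,4,5,7,8,9]=140  [1,4,5,6,7,8,9]=210  [2,3,4,5,7,8,9]=105  [2,3,5,6,7,8,9]=105  [3,4,5,6,7,8,9]=210
  size 8 → [0,1,2,3,4,5,7,9]=56  [0,2,3,4,5,7,8,9]=168  [0,2,3,5,6,7,8,9]=168  [1,2,3,4,5,7,8,9]=280  [1,3,4,5,6,7,8,9]=560  [2,3,4,5,6,7,8,9]=420
  first=0(i) contributes 1260
  first=1(e) contributes 756
  first=6(c) contributes 504
|[w]| = 2520

2520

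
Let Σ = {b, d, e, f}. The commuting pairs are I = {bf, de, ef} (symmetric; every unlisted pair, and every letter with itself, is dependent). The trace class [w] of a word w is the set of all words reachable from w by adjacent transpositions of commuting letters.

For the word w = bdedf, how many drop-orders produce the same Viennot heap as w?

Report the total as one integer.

4

0(b) covers ∅
1(d) covers 0:b
2(e) covers 0:b
3(d) covers 1:d
4(f) covers 3:d
floor of heap: 0:b
completions by unplaced set U, small U first (add the entries for U minus each lowest piece of U):
  |U|=1: {2}:1  {4}:1
  |U|=2: {2,4}:2  {3,4}:1
  |U|=3: {1,3,4}:1  {2,3,4}:3
  start at 0(b): 4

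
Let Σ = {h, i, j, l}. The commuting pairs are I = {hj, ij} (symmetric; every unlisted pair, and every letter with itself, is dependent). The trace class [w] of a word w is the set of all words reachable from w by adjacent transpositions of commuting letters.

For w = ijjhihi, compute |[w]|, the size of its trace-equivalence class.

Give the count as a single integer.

21

piece 0:i — minimal
piece 1:j — minimal
piece 2:j rests on {1:j}
piece 3:h rests on {0:i}
piece 4:i rests on {3:h}
piece 5:h rests on {4:i}
piece 6:i rests on {5:h}
minimal pieces: {0:i, 1:j}
ways to finish when only these pieces remain (= sum over removing one remaining piece with nothing left below it):
  1 left: {2}→1  {6}→1
  2 left: {1,2}→1  {2,6}→2  {5,6}→1
  3 left: {1,2,6}→3  {2,5,6}→3  {4,5,6}→1
  4 left: {1,2,5,6}→6  {2,4,5,6}→4  {3,4,5,6}→1
  5 left: {0,3,4,5,6}→1  {1,2,4,5,6}→10  {2,3,4,5,6}→5
  placing 0:i first → 15 extensions
  placing 1:j first → 6 extensions
total linear extensions = 21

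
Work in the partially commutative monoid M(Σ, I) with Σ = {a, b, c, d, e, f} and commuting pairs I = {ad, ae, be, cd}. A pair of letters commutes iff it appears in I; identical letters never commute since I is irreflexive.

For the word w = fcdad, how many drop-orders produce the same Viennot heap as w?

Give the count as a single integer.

piece 0:f — minimal
piece 1:c rests on {0:f}
piece 2:d rests on {0:f}
piece 3:a rests on {1:c}
piece 4:d rests on {2:d}
minimal pieces: {0:f}
ways to finish when only these pieces remain (= sum over removing one remaining piece with nothing left below it):
  1 left: {3}→1  {4}→1
  2 left: {1,3}→1  {2,4}→1  {3,4}→2
  3 left: {1,3,4}→3  {2,3,4}→3
  placing 0:f first → 6 extensions

6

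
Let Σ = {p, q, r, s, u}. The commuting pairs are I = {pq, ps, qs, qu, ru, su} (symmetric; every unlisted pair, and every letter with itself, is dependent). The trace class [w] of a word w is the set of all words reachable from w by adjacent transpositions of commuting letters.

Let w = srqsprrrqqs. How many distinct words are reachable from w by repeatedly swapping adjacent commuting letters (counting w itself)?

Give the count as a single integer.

18

0(s) covers ∅
1(r) covers 0:s
2(q) covers 1:r
3(s) covers 1:r
4(p) covers 1:r
5(r) covers 2:q, 3:s, 4:p
6(r) covers 5:r
7(r) covers 6:r
8(q) covers 7:r
9(q) covers 8:q
10(s) covers 7:r
floor of heap: 0:s
completions by unplaced set U, small U first (add the entries for U minus each lowest piece of U):
  |U|=1: {9}:1  {10}:1
  |U|=2: {8,9}:1  {9,10}:2
  |U|=3: {8,9,10}:3
  |U|=4: {7,8,9,10}:3
  |U|=5: {6,7,8,9,10}:3
  |U|=6: {5,6,7,8,9,10}:3
  |U|=7: {2,5,6,7,8,9,10}:3  {3,5,6,7,8,9,10}:3  {4,5,6,7,8,9,10}:3
  |U|=8: {2,3,5,6,7,8,9,10}:6  {2,4,5,6,7,8,9,10}:6  {3,4,5,6,7,8,9,10}:6
  |U|=9: {2,3,4,5,6,7,8,9,10}:18
  start at 0(s): 18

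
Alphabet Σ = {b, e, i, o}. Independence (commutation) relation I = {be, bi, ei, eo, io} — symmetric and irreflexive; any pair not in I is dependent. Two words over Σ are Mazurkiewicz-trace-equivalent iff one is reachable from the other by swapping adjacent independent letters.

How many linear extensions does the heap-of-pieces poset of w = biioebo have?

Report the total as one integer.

piece 0:b — minimal
piece 1:i — minimal
piece 2:i rests on {1:i}
piece 3:o rests on {0:b}
piece 4:e — minimal
piece 5:b rests on {3:o}
piece 6:o rests on {5:b}
minimal pieces: {0:b, 1:i, 4:e}
ways to finish when only these pieces remain (= sum over removing one remaining piece with nothing left below it):
  1 left: {2}→1  {4}→1  {6}→1
  2 left: {1,2}→1  {2,4}→2  {2,6}→2  {4,6}→2  {5,6}→1
  3 left: {1,2,4}→3  {1,2,6}→3  {2,4,6}→6  {2,5,6}→3  {3,5,6}→1  {4,5,6}→3
  4 left: {0,3,5,6}→1  {1,2,4,6}→12  {1,2,5,6}→6  {2,3,5,6}→4  {2,4,5,6}→12  {3,4,5,6}→4
  5 left: {0,2,3,5,6}→5  {0,3,4,5,6}→5  {1,2,3,5,6}→10  {1,2,4,5,6}→30  {2,3,4,5,6}→20
  placing 0:b first → 60 extensions
  placing 1:i first → 30 extensions
  placing 4:e first → 15 extensions
total linear extensions = 105

105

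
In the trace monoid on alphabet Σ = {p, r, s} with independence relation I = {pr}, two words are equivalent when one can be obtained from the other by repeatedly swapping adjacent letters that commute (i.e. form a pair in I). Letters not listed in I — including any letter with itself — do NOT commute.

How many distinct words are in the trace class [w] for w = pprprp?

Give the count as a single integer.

15

drop 0:p onto floor
drop 1:p onto {0:p}
drop 2:r onto floor
drop 3:p onto {1:p}
drop 4:r onto {2:r}
drop 5:p onto {3:p}
ground layer = {0:p, 2:r}
drop-orders for the pieces not yet dropped (sum over which currently-grounded one goes next):
  1 to go: {4} 1  {5} 1
  2 to go: {2,4} 1  {3,5} 1  {4,5} 2
  3 to go: {1,3,5} 1  {2,4,5} 3  {3,4,5} 3
  4 to go: {0,1,3,5} 1  {1,3,4,5} 4  {2,3,4,5} 6
  if 0:p drops first: 10 orders
  if 2:r drops first: 5 orders
heap linearizations: 15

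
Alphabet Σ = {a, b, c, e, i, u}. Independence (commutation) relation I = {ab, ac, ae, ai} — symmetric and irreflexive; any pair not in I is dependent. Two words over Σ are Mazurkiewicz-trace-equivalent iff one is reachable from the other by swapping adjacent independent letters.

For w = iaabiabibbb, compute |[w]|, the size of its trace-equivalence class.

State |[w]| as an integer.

165

drop 0:i onto floor
drop 1:a onto floor
drop 2:a onto {1:a}
drop 3:b onto {0:i}
drop 4:i onto {3:b}
drop 5:a onto {2:a}
drop 6:b onto {4:i}
drop 7:i onto {6:b}
drop 8:b onto {7:i}
drop 9:b onto {8:b}
drop 10:b onto {9:b}
ground layer = {0:i, 1:a}
drop-orders for the pieces not yet dropped (sum over which currently-grounded one goes next):
  1 to go: {5} 1  {10} 1
  2 to go: {2,5} 1  {5,10} 2  {9,10} 1
  3 to go: {1,2,5} 1  {2,5,10} 3  {5,9,10} 3  {8,9,10} 1
  4 to go: {1,2,5,10} 4  {2,5,9,10} 6  {5,8,9,10} 4  {7,8,9,10} 1
  5 to go: {1,2,5,9,10} 10  {2,5,8,9,10} 10  {5,7,8,9,10} 5  {6,7,8,9,10} 1
  6 to go: {1,2,5,8,9,10} 20  {2,5,7,8,9,10} 15  {4,6,7,8,9,10} 1  {5,6,7,8,9,10} 6
  7 to go: {1,2,5,7,8,9,10} 35  {2,5,6,7,8,9,10} 21  {3,4,6,7,8,9,10} 1  {4,5,6,7,8,9,10} 7
  8 to go: {0,3,4,6,7,8,9,10} 1  {1,2,5,6,7,8,9,10} 56  {2,4,5,6,7,8,9,10} 28  {3,4,5,6,7,8,9,10} 8
  9 to go: {0,3,4,5,6,7,8,9,10} 9  {1,2,4,5,6,7,8,9,10} 84  {2,3,4,5,6,7,8,9,10} 36
  if 0:i drops first: 120 orders
  if 1:a drops first: 45 orders
heap linearizations: 165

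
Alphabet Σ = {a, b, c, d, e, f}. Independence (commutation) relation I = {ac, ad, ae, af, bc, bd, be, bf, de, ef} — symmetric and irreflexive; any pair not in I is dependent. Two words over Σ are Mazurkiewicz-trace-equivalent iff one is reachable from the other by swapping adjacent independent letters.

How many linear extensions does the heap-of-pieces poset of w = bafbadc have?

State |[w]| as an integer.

35

drop 0:b onto floor
drop 1:a onto {0:b}
drop 2:f onto floor
drop 3:b onto {1:a}
drop 4:a onto {3:b}
drop 5:d onto {2:f}
drop 6:c onto {5:d}
ground layer = {0:b, 2:f}
drop-orders for the pieces not yet dropped (sum over which currently-grounded one goes next):
  1 to go: {4} 1  {6} 1
  2 to go: {3,4} 1  {4,6} 2  {5,6} 1
  3 to go: {1,3,4} 1  {2,5,6} 1  {3,4,6} 3  {4,5,6} 3
  4 to go: {0,1,3,4} 1  {1,3,4,6} 4  {2,4,5,6} 4  {3,4,5,6} 6
  5 to go: {0,1,3,4,6} 5  {1,3,4,5,6} 10  {2,3,4,5,6} 10
  if 0:b drops first: 20 orders
  if 2:f drops first: 15 orders
heap linearizations: 35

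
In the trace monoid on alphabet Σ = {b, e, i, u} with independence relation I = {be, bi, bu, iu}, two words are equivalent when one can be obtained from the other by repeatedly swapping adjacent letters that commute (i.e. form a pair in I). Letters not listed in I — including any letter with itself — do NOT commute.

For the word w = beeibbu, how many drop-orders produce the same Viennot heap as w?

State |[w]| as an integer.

drop 0:b onto floor
drop 1:e onto floor
drop 2:e onto {1:e}
drop 3:i onto {2:e}
drop 4:b onto {0:b}
drop 5:b onto {4:b}
drop 6:u onto {2:e}
ground layer = {0:b, 1:e}
drop-orders for the pieces not yet dropped (sum over which currently-grounded one goes next):
  1 to go: {3} 1  {5} 1  {6} 1
  2 to go: {3,5} 2  {3,6} 2  {4,5} 1  {5,6} 2
  3 to go: {0,4,5} 1  {2,3,6} 2  {3,4,5} 3  {3,5,6} 6  {4,5,6} 3
  4 to go: {0,3,4,5} 4  {0,4,5,6} 4  {1,2,3,6} 2  {2,3,5,6} 8  {3,4,5,6} 12
  5 to go: {0,3,4,5,6} 20  {1,2,3,5,6} 10  {2,3,4,5,6} 20
  if 0:b drops first: 30 orders
  if 1:e drops first: 40 orders
heap linearizations: 70

70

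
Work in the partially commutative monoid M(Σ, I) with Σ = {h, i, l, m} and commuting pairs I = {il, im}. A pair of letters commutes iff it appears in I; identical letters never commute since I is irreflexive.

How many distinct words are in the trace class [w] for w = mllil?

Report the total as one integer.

5

piece 0:m — minimal
piece 1:l rests on {0:m}
piece 2:l rests on {1:l}
piece 3:i — minimal
piece 4:l rests on {2:l}
minimal pieces: {0:m, 3:i}
ways to finish when only these pieces remain (= sum over removing one remaining piece with nothing left below it):
  1 left: {3}→1  {4}→1
  2 left: {2,4}→1  {3,4}→2
  3 left: {1,2,4}→1  {2,3,4}→3
  placing 0:m first → 4 extensions
  placing 3:i first → 1 extensions
total linear extensions = 5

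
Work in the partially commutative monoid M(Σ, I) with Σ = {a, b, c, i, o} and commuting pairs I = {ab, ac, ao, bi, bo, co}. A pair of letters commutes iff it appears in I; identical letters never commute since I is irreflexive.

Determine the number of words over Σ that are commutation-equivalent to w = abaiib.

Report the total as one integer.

#0=a has no predecessor
#1=b has no predecessor
#2=a depends on [0:a]
#3=i depends on [2:a]
#4=i depends on [3:i]
#5=b depends on [1:b]
sources: [0:a, 1:b]
N(rest) = Σ N(rest − s) over sources s of rest; N(one piece) = 1:
  size 1 → [4]=1  [5]=1
  size 2 → [1,5]=1  [3,4]=1  [4,5]=2
  size 3 → [1,4,5]=3  [2,3,4]=1  [3,4,5]=3
  size 4 → [0,2,3,4]=1  [1,3,4,5]=6  [2,3,4,5]=4
  first=0(a) contributes 10
  first=1(b) contributes 5
|[w]| = 15

15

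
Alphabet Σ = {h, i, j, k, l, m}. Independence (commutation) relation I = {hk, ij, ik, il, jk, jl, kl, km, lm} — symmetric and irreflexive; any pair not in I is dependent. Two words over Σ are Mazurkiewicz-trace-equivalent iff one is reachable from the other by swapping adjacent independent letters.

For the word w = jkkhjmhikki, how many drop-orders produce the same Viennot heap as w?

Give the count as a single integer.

0(j) covers ∅
1(k) covers ∅
2(k) covers 1:k
3(h) covers 0:j
4(j) covers 3:h
5(m) covers 4:j
6(h) covers 5:m
7(i) covers 6:h
8(k) covers 2:k
9(k) covers 8:k
10(i) covers 7:i
floor of heap: 0:j, 1:k
completions by unplaced set U, small U first (add the entries for U minus each lowest piece of U):
  |U|=1: {9}:1  {10}:1
  |U|=2: {7,10}:1  {8,9}:1  {9,10}:2
  |U|=3: {2,8,9}:1  {6,7,10}:1  {7,9,10}:3  {8,9,10}:3
  |U|=4: {1,2,8,9}:1  {2,8,9,10}:4  {5,6,7,10}:1  {6,7,9,10}:4  {7,8,9,10}:6
  |U|=5: {1,2,8,9,10}:5  {2,7,8,9,10}:10  {4,5,6,7,10}:1  {5,6,7,9,10}:5  {6,7,8,9,10}:10
  |U|=6: {1,2,7,8,9,10}:15  {2,6,7,8,9,10}:20  {3,4,5,6,7,10}:1  {4,5,6,7,9,10}:6  {5,6,7,8,9,10}:15
  |U|=7: {0,3,4,5,6,7,10}:1  {1,2,6,7,8,9,10}:35  {2,5,6,7,8,9,10}:35  {3,4,5,6,7,9,10}:7  {4,5,6,7,8,9,10}:21
  |U|=8: {0,3,4,5,6,7,9,10}:8  {1,2,5,6,7,8,9,10}:70  {2,4,5,6,7,8,9,10}:56  {3,4,5,6,7,8,9,10}:28
  |U|=9: {0,3,4,5,6,7,8,9,10}:36  {1,2,4,5,6,7,8,9,10}:126  {2,3,4,5,6,7,8,9,10}:84
  start at 0(j): 210
  start at 1(k): 120
sum over floor = 330

330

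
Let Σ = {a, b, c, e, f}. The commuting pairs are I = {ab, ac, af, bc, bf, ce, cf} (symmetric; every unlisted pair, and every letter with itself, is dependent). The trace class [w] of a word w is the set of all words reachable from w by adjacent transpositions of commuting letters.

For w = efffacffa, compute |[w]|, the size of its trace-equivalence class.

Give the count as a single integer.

drop 0:e onto floor
drop 1:f onto {0:e}
drop 2:f onto {1:f}
drop 3:f onto {2:f}
drop 4:a onto {0:e}
drop 5:c onto floor
drop 6:f onto {3:f}
drop 7:f onto {6:f}
drop 8:a onto {4:a}
ground layer = {0:e, 5:c}
drop-orders for the pieces not yet dropped (sum over which currently-grounded one goes next):
  1 to go: {5} 1  {7} 1  {8} 1
  2 to go: {4,8} 1  {5,7} 2  {5,8} 2  {6,7} 1  {7,8} 2
  3 to go: {3,6,7} 1  {4,5,8} 3  {4,7,8} 3  {5,6,7} 3  {5,7,8} 6  {6,7,8} 3
  4 to go: {2,3,6,7} 1  {3,5,6,7} 4  {3,6,7,8} 4  {4,5,7,8} 12  {4,6,7,8} 6  {5,6,7,8} 12
  5 to go: {1,2,3,6,7} 1  {2,3,5,6,7} 5  {2,3,6,7,8} 5  {3,4,6,7,8} 10  {3,5,6,7,8} 20  {4,5,6,7,8} 30
  6 to go: {1,2,3,5,6,7} 6  {1,2,3,6,7,8} 6  {2,3,4,6,7,8} 15  {2,3,5,6,7,8} 30  {3,4,5,6,7,8} 60
  7 to go: {1,2,3,4,6,7,8} 21  {1,2,3,5,6,7,8} 42  {2,3,4,5,6,7,8} 105
  if 0:e drops first: 168 orders
  if 5:c drops first: 21 orders
heap linearizations: 189

189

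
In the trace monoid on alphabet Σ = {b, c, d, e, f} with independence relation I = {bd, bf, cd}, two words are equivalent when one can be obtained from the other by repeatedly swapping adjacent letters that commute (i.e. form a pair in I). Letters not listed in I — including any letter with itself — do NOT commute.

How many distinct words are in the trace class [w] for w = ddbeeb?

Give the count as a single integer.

3

drop 0:d onto floor
drop 1:d onto {0:d}
drop 2:b onto floor
drop 3:e onto {1:d, 2:b}
drop 4:e onto {3:e}
drop 5:b onto {4:e}
ground layer = {0:d, 2:b}
drop-orders for the pieces not yet dropped (sum over which currently-grounded one goes next):
  1 to go: {5} 1
  2 to go: {4,5} 1
  3 to go: {3,4,5} 1
  4 to go: {1,3,4,5} 1  {2,3,4,5} 1
  if 0:d drops first: 2 orders
  if 2:b drops first: 1 orders
heap linearizations: 3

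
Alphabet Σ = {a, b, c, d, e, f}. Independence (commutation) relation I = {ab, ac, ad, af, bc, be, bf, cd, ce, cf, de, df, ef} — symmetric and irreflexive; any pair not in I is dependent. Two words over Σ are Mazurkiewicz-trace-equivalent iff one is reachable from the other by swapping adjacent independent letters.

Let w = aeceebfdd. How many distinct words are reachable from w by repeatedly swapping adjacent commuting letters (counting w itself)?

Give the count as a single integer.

2520

#0=a has no predecessor
#1=e depends on [0:a]
#2=c has no predecessor
#3=e depends on [1:e]
#4=e depends on [3:e]
#5=b has no predecessor
#6=f has no predecessor
#7=d depends on [5:b]
#8=d depends on [7:d]
sources: [0:a, 2:c, 5:b, 6:f]
N(rest) = Σ N(rest − s) over sources s of rest; N(one piece) = 1:
  size 1 → [2]=1  [4]=1  [6]=1  [8]=1
  size 2 → [2,4]=2  [2,6]=2  [2,8]=2  [3,4]=1  [4,6]=2  [4,8]=2  [6,8]=2  [7,8]=1
  size 3 → [1,3,4]=1  [2,3,4]=3  [2,4,6]=6  [2,4,8]=6  [2,6,8]=6  [2,7,8]=3  [3,4,6]=3  [3,4,8]=3  [4,6,8]=6  [4,7,8]=3  [5,7,8]=1  [6,7,8]=3
  size 4 → [0,1,3,4]=1  [1,2,3,4]=4  [1,3,4,6]=4  [1,3,4,8]=4  [2,3,4,6]=12  [2,3,4,8]=12  [2,4,6,8]=24  [2,4,7,8]=12  [2,5,7,8]=4  [2,6,7,8]=12  [3,4,6,8]=12  [3,4,7,8]=6  [4,5,7,8]=4  [4,6,7,8]=12  [5,6,7,8]=4
  size 5 → [0,1,2,3,4]=5  [0,1,3,4,6]=5  [0,1,3,4,8]=5  [1,2,3,4,6]=20  [1,2,3,4,8]=20  [1,3,4,6,8]=20  [1,3,4,7,8]=10  [2,3,4,6,8]=60  [2,3,4,7,8]=30  [2,4,5,7,8]=20  [2,4,6,7,8]=60  [2,5,6,7,8]=20  [3,4,5,7,8]=10  [3,4,6,7,8]=30  [4,5,6,7,8]=20
  size 6 → [0,1,2,3,4,6]=30  [0,1,2,3,4,8]=30  [0,1,3,4,6,8]=30  [0,1,3,4,7,8]=15  [1,2,3,4,6,8]=120  [1,2,3,4,7,8]=60  [1,3,4,5,7,8]=20  [1,3,4,6,7,8]=60  [2,3,4,5,7,8]=60  [2,3,4,6,7,8]=180  [2,4,5,6,7,8]=120  [3,4,5,6,7,8]=60
  size 7 → [0,1,2,3,4,6,8]=210  [0,1,2,3,4,7,8]=105  [0,1,3,4,5,7,8]=35  [0,1,3,4,6,7,8]=105  [1,2,3,4,5,7,8]=140  [1,2,3,4,6,7,8]=420  [1,3,4,5,6,7,8]=140  [2,3,4,5,6,7,8]=420
  first=0(a) contributes 1120
  first=2(c) contributes 280
  first=5(b) contributes 840
  first=6(f) contributes 280
|[w]| = 2520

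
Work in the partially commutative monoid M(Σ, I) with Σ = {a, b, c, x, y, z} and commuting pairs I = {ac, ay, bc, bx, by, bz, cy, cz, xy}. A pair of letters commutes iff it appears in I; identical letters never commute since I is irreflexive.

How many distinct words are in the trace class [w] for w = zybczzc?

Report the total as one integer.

#0=z has no predecessor
#1=y depends on [0:z]
#2=b has no predecessor
#3=c has no predecessor
#4=z depends on [1:y]
#5=z depends on [4:z]
#6=c depends on [3:c]
sources: [0:z, 2:b, 3:c]
N(rest) = Σ N(rest − s) over sources s of rest; N(one piece) = 1:
  size 1 → [2]=1  [5]=1  [6]=1
  size 2 → [2,5]=2  [2,6]=2  [3,6]=1  [4,5]=1  [5,6]=2
  size 3 → [1,4,5]=1  [2,3,6]=3  [2,4,5]=3  [2,5,6]=6  [3,5,6]=3  [4,5,6]=3
  size 4 → [0,1,4,5]=1  [1,2,4,5]=4  [1,4,5,6]=4  [2,3,5,6]=12  [2,4,5,6]=12  [3,4,5,6]=6
  size 5 → [0,1,2,4,5]=5  [0,1,4,5,6]=5  [1,2,4,5,6]=20  [1,3,4,5,6]=10  [2,3,4,5,6]=30
  first=0(z) contributes 60
  first=2(b) contributes 15
  first=3(c) contributes 30
|[w]| = 105

105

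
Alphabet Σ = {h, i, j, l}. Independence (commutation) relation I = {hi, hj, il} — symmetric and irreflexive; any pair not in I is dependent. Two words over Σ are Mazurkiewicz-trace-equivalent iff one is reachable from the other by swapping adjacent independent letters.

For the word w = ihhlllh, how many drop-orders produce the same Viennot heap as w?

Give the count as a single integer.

7

#0=i has no predecessor
#1=h has no predecessor
#2=h depends on [1:h]
#3=l depends on [2:h]
#4=l depends on [3:l]
#5=l depends on [4:l]
#6=h depends on [5:l]
sources: [0:i, 1:h]
N(rest) = Σ N(rest − s) over sources s of rest; N(one piece) = 1:
  size 1 → [0]=1  [6]=1
  size 2 → [0,6]=2  [5,6]=1
  size 3 → [0,5,6]=3  [4,5,6]=1
  size 4 → [0,4,5,6]=4  [3,4,5,6]=1
  size 5 → [0,3,4,5,6]=5  [2,3,4,5,6]=1
  first=0(i) contributes 1
  first=1(h) contributes 6
|[w]| = 7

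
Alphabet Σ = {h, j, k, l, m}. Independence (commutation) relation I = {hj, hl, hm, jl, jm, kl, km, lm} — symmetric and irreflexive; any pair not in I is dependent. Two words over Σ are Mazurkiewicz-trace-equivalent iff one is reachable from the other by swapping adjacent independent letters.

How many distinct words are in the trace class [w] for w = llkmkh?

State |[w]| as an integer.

60

piece 0:l — minimal
piece 1:l rests on {0:l}
piece 2:k — minimal
piece 3:m — minimal
piece 4:k rests on {2:k}
piece 5:h rests on {4:k}
minimal pieces: {0:l, 2:k, 3:m}
ways to finish when only these pieces remain (= sum over removing one remaining piece with nothing left below it):
  1 left: {1}→1  {3}→1  {5}→1
  2 left: {0,1}→1  {1,3}→2  {1,5}→2  {3,5}→2  {4,5}→1
  3 left: {0,1,3}→3  {0,1,5}→3  {1,3,5}→6  {1,4,5}→3  {2,4,5}→1  {3,4,5}→3
  4 left: {0,1,3,5}→12  {0,1,4,5}→6  {1,2,4,5}→4  {1,3,4,5}→12  {2,3,4,5}→4
  placing 0:l first → 20 extensions
  placing 2:k first → 30 extensions
  placing 3:m first → 10 extensions
total linear extensions = 60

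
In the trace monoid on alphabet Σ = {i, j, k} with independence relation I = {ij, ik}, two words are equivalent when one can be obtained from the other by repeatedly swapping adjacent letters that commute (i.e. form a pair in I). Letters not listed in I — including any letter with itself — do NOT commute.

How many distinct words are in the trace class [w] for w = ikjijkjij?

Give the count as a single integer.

#0=i has no predecessor
#1=k has no predecessor
#2=j depends on [1:k]
#3=i depends on [0:i]
#4=j depends on [2:j]
#5=k depends on [4:j]
#6=j depends on [5:k]
#7=i depends on [3:i]
#8=j depends on [6:j]
sources: [0:i, 1:k]
N(rest) = Σ N(rest − s) over sources s of rest; N(one piece) = 1:
  size 1 → [7]=1  [8]=1
  size 2 → [3,7]=1  [6,8]=1  [7,8]=2
  size 3 → [0,3,7]=1  [3,7,8]=3  [5,6,8]=1  [6,7,8]=3
  size 4 → [0,3,7,8]=4  [3,6,7,8]=6  [4,5,6,8]=1  [5,6,7,8]=4
  size 5 → [0,3,6,7,8]=10  [2,4,5,6,8]=1  [3,5,6,7,8]=10  [4,5,6,7,8]=5
  size 6 → [0,3,5,6,7,8]=20  [1,2,4,5,6,8]=1  [2,4,5,6,7,8]=6  [3,4,5,6,7,8]=15
  size 7 → [0,3,4,5,6,7,8]=35  [1,2,4,5,6,7,8]=7  [2,3,4,5,6,7,8]=21
  first=0(i) contributes 28
  first=1(k) contributes 56
|[w]| = 84

84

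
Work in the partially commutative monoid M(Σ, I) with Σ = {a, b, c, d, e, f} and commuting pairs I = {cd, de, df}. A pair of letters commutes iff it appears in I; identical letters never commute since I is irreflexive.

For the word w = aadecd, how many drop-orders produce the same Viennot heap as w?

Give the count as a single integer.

6

drop 0:a onto floor
drop 1:a onto {0:a}
drop 2:d onto {1:a}
drop 3:e onto {1:a}
drop 4:c onto {3:e}
drop 5:d onto {2:d}
ground layer = {0:a}
drop-orders for the pieces not yet dropped (sum over which currently-grounded one goes next):
  1 to go: {4} 1  {5} 1
  2 to go: {2,5} 1  {3,4} 1  {4,5} 2
  3 to go: {2,4,5} 3  {3,4,5} 3
  4 to go: {2,3,4,5} 6
  if 0:a drops first: 6 orders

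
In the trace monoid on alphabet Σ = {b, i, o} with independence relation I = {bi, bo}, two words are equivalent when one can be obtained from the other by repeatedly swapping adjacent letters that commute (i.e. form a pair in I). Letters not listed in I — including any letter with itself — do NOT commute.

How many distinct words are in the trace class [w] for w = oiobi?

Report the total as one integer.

piece 0:o — minimal
piece 1:i rests on {0:o}
piece 2:o rests on {1:i}
piece 3:b — minimal
piece 4:i rests on {2:o}
minimal pieces: {0:o, 3:b}
ways to finish when only these pieces remain (= sum over removing one remaining piece with nothing left below it):
  1 left: {3}→1  {4}→1
  2 left: {2,4}→1  {3,4}→2
  3 left: {1,2,4}→1  {2,3,4}→3
  placing 0:o first → 4 extensions
  placing 3:b first → 1 extensions
total linear extensions = 5

5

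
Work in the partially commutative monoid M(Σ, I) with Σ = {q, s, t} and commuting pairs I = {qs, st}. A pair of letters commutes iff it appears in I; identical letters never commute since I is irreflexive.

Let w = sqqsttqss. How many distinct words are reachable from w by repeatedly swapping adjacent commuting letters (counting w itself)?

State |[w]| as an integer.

piece 0:s — minimal
piece 1:q — minimal
piece 2:q rests on {1:q}
piece 3:s rests on {0:s}
piece 4:t rests on {2:q}
piece 5:t rests on {4:t}
piece 6:q rests on {5:t}
piece 7:s rests on {3:s}
piece 8:s rests on {7:s}
minimal pieces: {0:s, 1:q}
ways to finish when only these pieces remain (= sum over removing one remaining piece with nothing left below it):
  1 left: {6}→1  {8}→1
  2 left: {5,6}→1  {6,8}→2  {7,8}→1
  3 left: {3,7,8}→1  {4,5,6}→1  {5,6,8}→3  {6,7,8}→3
  4 left: {0,3,7,8}→1  {2,4,5,6}→1  {3,6,7,8}→4  {4,5,6,8}→4  {5,6,7,8}→6
  5 left: {0,3,6,7,8}→5  {1,2,4,5,6}→1  {2,4,5,6,8}→5  {3,5,6,7,8}→10  {4,5,6,7,8}→10
  6 left: {0,3,5,6,7,8}→15  {1,2,4,5,6,8}→6  {2,4,5,6,7,8}→15  {3,4,5,6,7,8}→20
  7 left: {0,3,4,5,6,7,8}→35  {1,2,4,5,6,7,8}→21  {2,3,4,5,6,7,8}→35
  placing 0:s first → 56 extensions
  placing 1:q first → 70 extensions
total linear extensions = 126

126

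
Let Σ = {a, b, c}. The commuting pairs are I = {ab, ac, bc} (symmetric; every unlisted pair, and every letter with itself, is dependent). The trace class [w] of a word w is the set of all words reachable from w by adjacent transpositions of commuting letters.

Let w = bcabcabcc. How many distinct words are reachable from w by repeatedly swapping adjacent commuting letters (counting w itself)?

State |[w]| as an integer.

1260

drop 0:b onto floor
drop 1:c onto floor
drop 2:a onto floor
drop 3:b onto {0:b}
drop 4:c onto {1:c}
drop 5:a onto {2:a}
drop 6:b onto {3:b}
drop 7:c onto {4:c}
drop 8:c onto {7:c}
ground layer = {0:b, 1:c, 2:a}
drop-orders for the pieces not yet dropped (sum over which currently-grounded one goes next):
  1 to go: {5} 1  {6} 1  {8} 1
  2 to go: {2,5} 1  {3,6} 1  {5,6} 2  {5,8} 2  {6,8} 2  {7,8} 1
  3 to go: {0,3,6} 1  {2,5,6} 3  {2,5,8} 3  {3,5,6} 3  {3,6,8} 3  {4,7,8} 1  {5,6,8} 6  {5,7,8} 3  {6,7,8} 3
  4 to go: {0,3,5,6} 4  {0,3,6,8} 4  {1,4,7,8} 1  {2,3,5,6} 6  {2,5,6,8} 12  {2,5,7,8} 6  {3,5,6,8} 12  {3,6,7,8} 6  {4,5,7,8} 4  {4,6,7,8} 4  {5,6,7,8} 12
  5 to go: {0,2,3,5,6} 10  {0,3,5,6,8} 20  {0,3,6,7,8} 10  {1,4,5,7,8} 5  {1,4,6,7,8} 5  {2,3,5,6,8} 30  {2,4,5,7,8} 10  {2,5,6,7,8} 30  {3,4,6,7,8} 10  {3,5,6,7,8} 30  {4,5,6,7,8} 20
  6 to go: {0,2,3,5,6,8} 60  {0,3,4,6,7,8} 20  {0,3,5,6,7,8} 60  {1,2,4,5,7,8} 15  {1,3,4,6,7,8} 15  {1,4,5,6,7,8} 30  {2,3,5,6,7,8} 90  {2,4,5,6,7,8} 60  {3,4,5,6,7,8} 60
  7 to go: {0,1,3,4,6,7,8} 35  {0,2,3,5,6,7,8} 210  {0,3,4,5,6,7,8} 140  {1,2,4,5,6,7,8} 105  {1,3,4,5,6,7,8} 105  {2,3,4,5,6,7,8} 210
  if 0:b drops first: 420 orders
  if 1:c drops first: 560 orders
  if 2:a drops first: 280 orders
heap linearizations: 1260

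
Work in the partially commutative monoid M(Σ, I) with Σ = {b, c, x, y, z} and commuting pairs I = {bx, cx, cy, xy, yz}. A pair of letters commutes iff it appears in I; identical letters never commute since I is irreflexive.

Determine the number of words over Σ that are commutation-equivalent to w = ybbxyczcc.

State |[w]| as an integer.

27

0(y) covers ∅
1(b) covers 0:y
2(b) covers 1:b
3(x) covers ∅
4(y) covers 2:b
5(c) covers 2:b
6(z) covers 3:x, 5:c
7(c) covers 6:z
8(c) covers 7:c
floor of heap: 0:y, 3:x
completions by unplaced set U, small U first (add the entries for U minus each lowest piece of U):
  |U|=1: {4}:1  {8}:1
  |U|=2: {4,8}:2  {7,8}:1
  |U|=3: {4,7,8}:3  {6,7,8}:1
  |U|=4: {3,6,7,8}:1  {4,6,7,8}:4  {5,6,7,8}:1
  |U|=5: {3,4,6,7,8}:5  {3,5,6,7,8}:2  {4,5,6,7,8}:5
  |U|=6: {2,4,5,6,7,8}:5  {3,4,5,6,7,8}:12
  |U|=7: {1,2,4,5,6,7,8}:5  {2,3,4,5,6,7,8}:17
  start at 0(y): 22
  start at 3(x): 5
sum over floor = 27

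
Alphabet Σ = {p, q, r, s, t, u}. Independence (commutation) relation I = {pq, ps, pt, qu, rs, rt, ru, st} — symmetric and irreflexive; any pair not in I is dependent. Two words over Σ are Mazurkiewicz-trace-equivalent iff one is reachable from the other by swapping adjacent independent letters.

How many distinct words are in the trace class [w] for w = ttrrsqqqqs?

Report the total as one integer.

30

piece 0:t — minimal
piece 1:t rests on {0:t}
piece 2:r — minimal
piece 3:r rests on {2:r}
piece 4:s — minimal
piece 5:q rests on {1:t, 3:r, 4:s}
piece 6:q rests on {5:q}
piece 7:q rests on {6:q}
piece 8:q rests on {7:q}
piece 9:s rests on {8:q}
minimal pieces: {0:t, 2:r, 4:s}
ways to finish when only these pieces remain (= sum over removing one remaining piece with nothing left below it):
  1 left: {9}→1
  2 left: {8,9}→1
  3 left: {7,8,9}→1
  4 left: {6,7,8,9}→1
  5 left: {5,6,7,8,9}→1
  6 left: {1,5,6,7,8,9}→1  {3,5,6,7,8,9}→1  {4,5,6,7,8,9}→1
  7 left: {0,1,5,6,7,8,9}→1  {1,3,5,6,7,8,9}→2  {1,4,5,6,7,8,9}→2  {2,3,5,6,7,8,9}→1  {3,4,5,6,7,8,9}→2
  8 left: {0,1,3,5,6,7,8,9}→3  {0,1,4,5,6,7,8,9}→3  {1,2,3,5,6,7,8,9}→3  {1,3,4,5,6,7,8,9}→6  {2,3,4,5,6,7,8,9}→3
  placing 0:t first → 12 extensions
  placing 2:r first → 12 extensions
  placing 4:s first → 6 extensions
total linear extensions = 30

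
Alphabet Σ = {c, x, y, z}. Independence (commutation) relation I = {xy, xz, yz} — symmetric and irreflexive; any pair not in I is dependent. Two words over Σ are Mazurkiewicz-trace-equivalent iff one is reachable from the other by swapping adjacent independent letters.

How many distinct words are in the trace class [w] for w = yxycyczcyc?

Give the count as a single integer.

piece 0:y — minimal
piece 1:x — minimal
piece 2:y rests on {0:y}
piece 3:c rests on {1:x, 2:y}
piece 4:y rests on {3:c}
piece 5:c rests on {4:y}
piece 6:z rests on {5:c}
piece 7:c rests on {6:z}
piece 8:y rests on {7:c}
piece 9:c rests on {8:y}
minimal pieces: {0:y, 1:x}
ways to finish when only these pieces remain (= sum over removing one remaining piece with nothing left below it):
  1 left: {9}→1
  2 left: {8,9}→1
  3 left: {7,8,9}→1
  4 left: {6,7,8,9}→1
  5 left: {5,6,7,8,9}→1
  6 left: {4,5,6,7,8,9}→1
  7 left: {3,4,5,6,7,8,9}→1
  8 left: {1,3,4,5,6,7,8,9}→1  {2,3,4,5,6,7,8,9}→1
  placing 0:y first → 2 extensions
  placing 1:x first → 1 extensions
total linear extensions = 3

3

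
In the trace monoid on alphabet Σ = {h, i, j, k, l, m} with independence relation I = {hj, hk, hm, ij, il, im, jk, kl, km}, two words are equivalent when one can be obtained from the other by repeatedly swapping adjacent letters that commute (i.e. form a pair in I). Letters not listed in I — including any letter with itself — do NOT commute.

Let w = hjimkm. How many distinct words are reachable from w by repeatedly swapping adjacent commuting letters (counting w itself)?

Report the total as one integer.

0(h) covers ∅
1(j) covers ∅
2(i) covers 0:h
3(m) covers 1:j
4(k) covers 2:i
5(m) covers 3:m
floor of heap: 0:h, 1:j
completions by unplaced set U, small U first (add the entries for U minus each lowest piece of U):
  |U|=1: {4}:1  {5}:1
  |U|=2: {2,4}:1  {3,5}:1  {4,5}:2
  |U|=3: {0,2,4}:1  {1,3,5}:1  {2,4,5}:3  {3,4,5}:3
  |U|=4: {0,2,4,5}:4  {1,3,4,5}:4  {2,3,4,5}:6
  start at 0(h): 10
  start at 1(j): 10
sum over floor = 20

20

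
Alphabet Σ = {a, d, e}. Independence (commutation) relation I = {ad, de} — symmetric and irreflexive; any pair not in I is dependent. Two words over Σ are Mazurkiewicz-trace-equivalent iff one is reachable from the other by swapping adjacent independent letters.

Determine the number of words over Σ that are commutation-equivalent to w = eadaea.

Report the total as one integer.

6

0(e) covers ∅
1(a) covers 0:e
2(d) covers ∅
3(a) covers 1:a
4(e) covers 3:a
5(a) covers 4:e
floor of heap: 0:e, 2:d
completions by unplaced set U, small U first (add the entries for U minus each lowest piece of U):
  |U|=1: {2}:1  {5}:1
  |U|=2: {2,5}:2  {4,5}:1
  |U|=3: {2,4,5}:3  {3,4,5}:1
  |U|=4: {1,3,4,5}:1  {2,3,4,5}:4
  start at 0(e): 5
  start at 2(d): 1
sum over floor = 6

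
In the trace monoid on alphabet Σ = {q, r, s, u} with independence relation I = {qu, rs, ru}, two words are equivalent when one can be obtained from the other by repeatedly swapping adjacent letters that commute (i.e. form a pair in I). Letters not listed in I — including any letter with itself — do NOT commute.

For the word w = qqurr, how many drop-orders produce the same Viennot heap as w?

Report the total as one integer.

5

piece 0:q — minimal
piece 1:q rests on {0:q}
piece 2:u — minimal
piece 3:r rests on {1:q}
piece 4:r rests on {3:r}
minimal pieces: {0:q, 2:u}
ways to finish when only these pieces remain (= sum over removing one remaining piece with nothing left below it):
  1 left: {2}→1  {4}→1
  2 left: {2,4}→2  {3,4}→1
  3 left: {1,3,4}→1  {2,3,4}→3
  placing 0:q first → 4 extensions
  placing 2:u first → 1 extensions
total linear extensions = 5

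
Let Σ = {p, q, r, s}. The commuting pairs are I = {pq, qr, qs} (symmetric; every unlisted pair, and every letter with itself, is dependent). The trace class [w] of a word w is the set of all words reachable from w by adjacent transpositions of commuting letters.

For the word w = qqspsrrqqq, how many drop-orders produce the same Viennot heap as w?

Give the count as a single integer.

252

#0=q has no predecessor
#1=q depends on [0:q]
#2=s has no predecessor
#3=p depends on [2:s]
#4=s depends on [3:p]
#5=r depends on [4:s]
#6=r depends on [5:r]
#7=q depends on [1:q]
#8=q depends on [7:q]
#9=q depends on [8:q]
sources: [0:q, 2:s]
N(rest) = Σ N(rest − s) over sources s of rest; N(one piece) = 1:
  size 1 → [6]=1  [9]=1
  size 2 → [5,6]=1  [6,9]=2  [8,9]=1
  size 3 → [4,5,6]=1  [5,6,9]=3  [6,8,9]=3  [7,8,9]=1
  size 4 → [1,7,8,9]=1  [3,4,5,6]=1  [4,5,6,9]=4  [5,6,8,9]=6  [6,7,8,9]=4
  size 5 → [0,1,7,8,9]=1  [1,6,7,8,9]=5  [2,3,4,5,6]=1  [3,4,5,6,9]=5  [4,5,6,8,9]=10  [5,6,7,8,9]=10
  size 6 → [0,1,6,7,8,9]=6  [1,5,6,7,8,9]=15  [2,3,4,5,6,9]=6  [3,4,5,6,8,9]=15  [4,5,6,7,8,9]=20
  size 7 → [0,1,5,6,7,8,9]=21  [1,4,5,6,7,8,9]=35  [2,3,4,5,6,8,9]=21  [3,4,5,6,7,8,9]=35
  size 8 → [0,1,4,5,6,7,8,9]=56  [1,3,4,5,6,7,8,9]=70  [2,3,4,5,6,7,8,9]=56
  first=0(q) contributes 126
  first=2(s) contributes 126
|[w]| = 252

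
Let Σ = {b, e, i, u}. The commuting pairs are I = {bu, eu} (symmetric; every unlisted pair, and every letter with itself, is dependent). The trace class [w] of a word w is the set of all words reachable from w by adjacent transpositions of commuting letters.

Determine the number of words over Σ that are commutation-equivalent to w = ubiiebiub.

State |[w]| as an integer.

piece 0:u — minimal
piece 1:b — minimal
piece 2:i rests on {0:u, 1:b}
piece 3:i rests on {2:i}
piece 4:e rests on {3:i}
piece 5:b rests on {4:e}
piece 6:i rests on {5:b}
piece 7:u rests on {6:i}
piece 8:b rests on {6:i}
minimal pieces: {0:u, 1:b}
ways to finish when only these pieces remain (= sum over removing one remaining piece with nothing left below it):
  1 left: {7}→1  {8}→1
  2 left: {7,8}→2
  3 left: {6,7,8}→2
  4 left: {5,6,7,8}→2
  5 left: {4,5,6,7,8}→2
  6 left: {3,4,5,6,7,8}→2
  7 left: {2,3,4,5,6,7,8}→2
  placing 0:u first → 2 extensions
  placing 1:b first → 2 extensions
total linear extensions = 4

4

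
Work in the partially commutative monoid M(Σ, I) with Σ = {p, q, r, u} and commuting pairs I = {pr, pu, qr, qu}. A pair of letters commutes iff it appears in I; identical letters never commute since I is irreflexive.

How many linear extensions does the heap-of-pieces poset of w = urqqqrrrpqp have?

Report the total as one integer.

462

piece 0:u — minimal
piece 1:r rests on {0:u}
piece 2:q — minimal
piece 3:q rests on {2:q}
piece 4:q rests on {3:q}
piece 5:r rests on {1:r}
piece 6:r rests on {5:r}
piece 7:r rests on {6:r}
piece 8:p rests on {4:q}
piece 9:q rests on {8:p}
piece 10:p rests on {9:q}
minimal pieces: {0:u, 2:q}
ways to finish when only these pieces remain (= sum over removing one remaining piece with nothing left below it):
  1 left: {7}→1  {10}→1
  2 left: {6,7}→1  {7,10}→2  {9,10}→1
  3 left: {5,6,7}→1  {6,7,10}→3  {7,9,10}→3  {8,9,10}→1
  4 left: {1,5,6,7}→1  {4,8,9,10}→1  {5,6,7,10}→4  {6,7,9,10}→6  {7,8,9,10}→4
  5 left: {0,1,5,6,7}→1  {1,5,6,7,10}→5  {3,4,8,9,10}→1  {4,7,8,9,10}→5  {5,6,7,9,10}→10  {6,7,8,9,10}→10
  6 left: {0,1,5,6,7,10}→6  {1,5,6,7,9,10}→15  {2,3,4,8,9,10}→1  {3,4,7,8,9,10}→6  {4,6,7,8,9,10}→15  {5,6,7,8,9,10}→20
  7 left: {0,1,5,6,7,9,10}→21  {1,5,6,7,8,9,10}→35  {2,3,4,7,8,9,10}→7  {3,4,6,7,8,9,10}→21  {4,5,6,7,8,9,10}→35
  8 left: {0,1,5,6,7,8,9,10}→56  {1,4,5,6,7,8,9,10}→70  {2,3,4,6,7,8,9,10}→28  {3,4,5,6,7,8,9,10}→56
  9 left: {0,1,4,5,6,7,8,9,10}→126  {1,3,4,5,6,7,8,9,10}→126  {2,3,4,5,6,7,8,9,10}→84
  placing 0:u first → 210 extensions
  placing 2:q first → 252 extensions
total linear extensions = 462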